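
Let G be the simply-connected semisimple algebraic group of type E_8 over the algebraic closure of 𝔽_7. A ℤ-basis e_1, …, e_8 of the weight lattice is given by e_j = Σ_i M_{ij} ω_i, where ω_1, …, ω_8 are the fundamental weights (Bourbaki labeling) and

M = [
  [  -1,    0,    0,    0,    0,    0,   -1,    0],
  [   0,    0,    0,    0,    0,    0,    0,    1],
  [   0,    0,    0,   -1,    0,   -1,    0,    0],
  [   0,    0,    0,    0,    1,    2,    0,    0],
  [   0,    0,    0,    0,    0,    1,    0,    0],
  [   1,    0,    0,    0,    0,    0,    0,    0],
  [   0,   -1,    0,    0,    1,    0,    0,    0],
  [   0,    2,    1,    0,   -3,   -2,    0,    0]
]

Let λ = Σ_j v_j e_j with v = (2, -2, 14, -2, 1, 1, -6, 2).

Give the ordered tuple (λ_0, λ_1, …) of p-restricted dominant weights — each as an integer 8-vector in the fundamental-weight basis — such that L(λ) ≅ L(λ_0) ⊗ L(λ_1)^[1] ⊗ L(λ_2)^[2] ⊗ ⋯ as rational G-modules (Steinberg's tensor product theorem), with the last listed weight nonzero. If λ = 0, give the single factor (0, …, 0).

((4, 2, 1, 3, 1, 2, 3, 5),)

Converting to the ω-basis (c_i = row i of M dotted with v = (2, -2, 14, -2, 1, 1, -6, 2)):
  c_1 = (-1)·(2) + (0)·(-2) + (0)·(14) + (0)·(-2) + (0)·(1) + (0)·(1) + (-1)·(-6) + (0)·(2) = 4
  c_2 = (0)·(2) + (0)·(-2) + (0)·(14) + (0)·(-2) + (0)·(1) + (0)·(1) + (0)·(-6) + (1)·(2) = 2
  c_3 = (0)·(2) + (0)·(-2) + (0)·(14) + (-1)·(-2) + (0)·(1) + (-1)·(1) + (0)·(-6) + (0)·(2) = 1
  c_4 = (0)·(2) + (0)·(-2) + (0)·(14) + (0)·(-2) + (1)·(1) + (2)·(1) + (0)·(-6) + (0)·(2) = 3
  c_5 = (0)·(2) + (0)·(-2) + (0)·(14) + (0)·(-2) + (0)·(1) + (1)·(1) + (0)·(-6) + (0)·(2) = 1
  c_6 = (1)·(2) + (0)·(-2) + (0)·(14) + (0)·(-2) + (0)·(1) + (0)·(1) + (0)·(-6) + (0)·(2) = 2
  c_7 = (0)·(2) + (-1)·(-2) + (0)·(14) + (0)·(-2) + (1)·(1) + (0)·(1) + (0)·(-6) + (0)·(2) = 3
  c_8 = (0)·(2) + (2)·(-2) + (1)·(14) + (0)·(-2) + (-3)·(1) + (-2)·(1) + (0)·(-6) + (0)·(2) = 5
Writing each c_i in base p = 7:
  c_1 = 4 = 4·7^0
  c_2 = 2 = 2·7^0
  c_3 = 1 = 1·7^0
  c_4 = 3 = 3·7^0
  c_5 = 1 = 1·7^0
  c_6 = 2 = 2·7^0
  c_7 = 3 = 3·7^0
  c_8 = 5 = 5·7^0
Factor λ_0 = (4, 2, 1, 3, 1, 2, 3, 5)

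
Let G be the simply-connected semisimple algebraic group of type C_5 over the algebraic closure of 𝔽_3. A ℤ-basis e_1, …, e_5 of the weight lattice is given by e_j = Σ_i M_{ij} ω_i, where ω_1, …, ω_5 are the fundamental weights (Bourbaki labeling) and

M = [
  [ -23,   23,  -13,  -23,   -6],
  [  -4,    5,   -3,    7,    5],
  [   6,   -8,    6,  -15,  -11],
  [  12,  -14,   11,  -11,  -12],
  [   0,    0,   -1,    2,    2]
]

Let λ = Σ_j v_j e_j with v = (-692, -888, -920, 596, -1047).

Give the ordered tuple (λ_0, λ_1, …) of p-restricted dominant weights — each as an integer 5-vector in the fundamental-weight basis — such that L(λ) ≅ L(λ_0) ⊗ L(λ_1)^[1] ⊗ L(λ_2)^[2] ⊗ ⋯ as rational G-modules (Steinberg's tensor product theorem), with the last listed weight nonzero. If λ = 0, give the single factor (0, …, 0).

Change of basis e → ω: c = M·v where v = (-692, -888, -920, 596, -1047):
  c_1 = -23*-692 + 23*-888 + -13*-920 + -23*596 + -6*-1047 = 26
  c_2 = -4*-692 + 5*-888 + -3*-920 + 7*596 + 5*-1047 = 25
  c_3 = 6*-692 + -8*-888 + 6*-920 + -15*596 + -11*-1047 = 9
  c_4 = 12*-692 + -14*-888 + 11*-920 + -11*596 + -12*-1047 = 16
  c_5 = 0*-692 + 0*-888 + -1*-920 + 2*596 + 2*-1047 = 18
Writing each c_i in base p = 3:
  c_1 = 26 = 2·3^0 + 2·3^1 + 2·3^2
  c_2 = 25 = 1·3^0 + 2·3^1 + 2·3^2
  c_3 = 9 = 0·3^0 + 0·3^1 + 1·3^2
  c_4 = 16 = 1·3^0 + 2·3^1 + 1·3^2
  c_5 = 18 = 0·3^0 + 0·3^1 + 2·3^2
p-restricted factor λ_0 = (2, 1, 0, 1, 0)
p-restricted factor λ_1 = (2, 2, 0, 2, 0)
p-restricted factor λ_2 = (2, 2, 1, 1, 2)

((2, 1, 0, 1, 0), (2, 2, 0, 2, 0), (2, 2, 1, 1, 2))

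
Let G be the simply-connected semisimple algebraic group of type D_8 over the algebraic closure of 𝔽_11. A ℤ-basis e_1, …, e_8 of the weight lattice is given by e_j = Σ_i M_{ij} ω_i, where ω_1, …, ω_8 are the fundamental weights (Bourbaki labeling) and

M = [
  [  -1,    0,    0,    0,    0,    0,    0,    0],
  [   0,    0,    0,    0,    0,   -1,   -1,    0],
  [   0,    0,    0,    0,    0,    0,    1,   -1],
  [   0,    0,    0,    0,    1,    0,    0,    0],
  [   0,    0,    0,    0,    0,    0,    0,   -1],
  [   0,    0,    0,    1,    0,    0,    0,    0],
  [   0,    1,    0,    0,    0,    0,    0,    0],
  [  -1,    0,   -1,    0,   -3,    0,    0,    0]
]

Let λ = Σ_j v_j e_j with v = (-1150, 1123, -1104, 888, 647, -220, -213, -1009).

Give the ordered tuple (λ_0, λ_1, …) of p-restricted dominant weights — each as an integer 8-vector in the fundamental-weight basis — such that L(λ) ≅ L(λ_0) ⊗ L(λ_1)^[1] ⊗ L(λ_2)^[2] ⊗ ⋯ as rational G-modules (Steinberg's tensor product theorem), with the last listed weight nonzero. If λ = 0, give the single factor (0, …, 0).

((6, 4, 4, 9, 8, 8, 1, 5), (5, 6, 6, 3, 3, 3, 3, 6), (9, 3, 6, 5, 8, 7, 9, 2))

Converting to the ω-basis (c_i = row i of M dotted with v = (-1150, 1123, -1104, 888, 647, -220, -213, -1009)):
  c_1 = (-1)·(-1150) + (0)·(1123) + (0)·(-1104) + (0)·(888) + (0)·(647) + (0)·(-220) + (0)·(-213) + (0)·(-1009) = 1150
  c_2 = (0)·(-1150) + (0)·(1123) + (0)·(-1104) + (0)·(888) + (0)·(647) + (-1)·(-220) + (-1)·(-213) + (0)·(-1009) = 433
  c_3 = (0)·(-1150) + (0)·(1123) + (0)·(-1104) + (0)·(888) + (0)·(647) + (0)·(-220) + (1)·(-213) + (-1)·(-1009) = 796
  c_4 = (0)·(-1150) + (0)·(1123) + (0)·(-1104) + (0)·(888) + (1)·(647) + (0)·(-220) + (0)·(-213) + (0)·(-1009) = 647
  c_5 = (0)·(-1150) + (0)·(1123) + (0)·(-1104) + (0)·(888) + (0)·(647) + (0)·(-220) + (0)·(-213) + (-1)·(-1009) = 1009
  c_6 = (0)·(-1150) + (0)·(1123) + (0)·(-1104) + (1)·(888) + (0)·(647) + (0)·(-220) + (0)·(-213) + (0)·(-1009) = 888
  c_7 = (0)·(-1150) + (1)·(1123) + (0)·(-1104) + (0)·(888) + (0)·(647) + (0)·(-220) + (0)·(-213) + (0)·(-1009) = 1123
  c_8 = (-1)·(-1150) + (0)·(1123) + (-1)·(-1104) + (0)·(888) + (-3)·(647) + (0)·(-220) + (0)·(-213) + (0)·(-1009) = 313
Writing each c_i in base p = 11:
  c_1 = 1150 = 6·11^0 + 5·11^1 + 9·11^2
  c_2 = 433 = 4·11^0 + 6·11^1 + 3·11^2
  c_3 = 796 = 4·11^0 + 6·11^1 + 6·11^2
  c_4 = 647 = 9·11^0 + 3·11^1 + 5·11^2
  c_5 = 1009 = 8·11^0 + 3·11^1 + 8·11^2
  c_6 = 888 = 8·11^0 + 3·11^1 + 7·11^2
  c_7 = 1123 = 1·11^0 + 3·11^1 + 9·11^2
  c_8 = 313 = 5·11^0 + 6·11^1 + 2·11^2
Factor λ_0 = (6, 4, 4, 9, 8, 8, 1, 5)
Factor λ_1 = (5, 6, 6, 3, 3, 3, 3, 6)
Factor λ_2 = (9, 3, 6, 5, 8, 7, 9, 2)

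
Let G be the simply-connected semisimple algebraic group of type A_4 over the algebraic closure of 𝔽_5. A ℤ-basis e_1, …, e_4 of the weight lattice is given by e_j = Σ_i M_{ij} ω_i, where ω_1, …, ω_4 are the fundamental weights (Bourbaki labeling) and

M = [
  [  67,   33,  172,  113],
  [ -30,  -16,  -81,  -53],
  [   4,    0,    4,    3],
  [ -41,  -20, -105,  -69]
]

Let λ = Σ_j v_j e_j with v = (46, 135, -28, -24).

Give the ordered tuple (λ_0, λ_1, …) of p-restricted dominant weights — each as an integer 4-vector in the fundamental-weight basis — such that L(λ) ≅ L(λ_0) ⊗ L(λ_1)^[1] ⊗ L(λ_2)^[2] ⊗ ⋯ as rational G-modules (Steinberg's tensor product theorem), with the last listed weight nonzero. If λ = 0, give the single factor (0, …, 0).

Change of basis e → ω: c = M·v where v = (46, 135, -28, -24):
  c_1 = 67·46 + 33·135 + (172)·(-28) + (113)·(-24) = 9
  c_2 = (-30)·(46) + (-16)·(135) + (-81)·(-28) + (-53)·(-24) = 0
  c_3 = 4·46 + 0·135 + (4)·(-28) + (3)·(-24) = 0
  c_4 = (-41)·(46) + (-20)·(135) + (-105)·(-28) + (-69)·(-24) = 10
Base-5 expansion of each c_i:
  c_1 = 9 = 4·5^0 + 1·5^1
  c_2 = 0
  c_3 = 0
  c_4 = 10 = 0·5^0 + 2·5^1
λ_0 = (4, 0, 0, 0)
λ_1 = (1, 0, 0, 2)

((4, 0, 0, 0), (1, 0, 0, 2))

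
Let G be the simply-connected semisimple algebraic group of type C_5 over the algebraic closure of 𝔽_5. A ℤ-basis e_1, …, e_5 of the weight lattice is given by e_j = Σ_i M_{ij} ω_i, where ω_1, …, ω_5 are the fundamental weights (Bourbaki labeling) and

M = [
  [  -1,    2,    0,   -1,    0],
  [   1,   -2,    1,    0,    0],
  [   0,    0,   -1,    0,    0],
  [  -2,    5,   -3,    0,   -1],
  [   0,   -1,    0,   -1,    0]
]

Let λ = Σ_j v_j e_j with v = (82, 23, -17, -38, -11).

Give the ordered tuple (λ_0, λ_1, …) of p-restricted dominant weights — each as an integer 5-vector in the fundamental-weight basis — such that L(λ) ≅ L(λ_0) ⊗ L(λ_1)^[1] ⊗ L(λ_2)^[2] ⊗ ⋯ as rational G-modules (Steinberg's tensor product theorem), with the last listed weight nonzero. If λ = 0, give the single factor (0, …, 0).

((2, 4, 2, 3, 0), (0, 3, 3, 2, 3))

Compute c_i = Σ_j M_{ij} v_j with v = (82, 23, -17, -38, -11):
  c_1 = (-1)·(82) + (2)·(23) + (0)·(-17) + (-1)·(-38) + (0)·(-11) = 2
  c_2 = (1)·(82) + (-2)·(23) + (1)·(-17) + (0)·(-38) + (0)·(-11) = 19
  c_3 = (0)·(82) + (0)·(23) + (-1)·(-17) + (0)·(-38) + (0)·(-11) = 17
  c_4 = (-2)·(82) + (5)·(23) + (-3)·(-17) + (0)·(-38) + (-1)·(-11) = 13
  c_5 = (0)·(82) + (-1)·(23) + (0)·(-17) + (-1)·(-38) + (0)·(-11) = 15
Writing each c_i in base p = 5:
  c_1 = 2 = 2·5^0
  c_2 = 19 = 4·5^0 + 3·5^1
  c_3 = 17 = 2·5^0 + 3·5^1
  c_4 = 13 = 3·5^0 + 2·5^1
  c_5 = 15 = 0·5^0 + 3·5^1
p-restricted factor λ_0 = (2, 4, 2, 3, 0)
p-restricted factor λ_1 = (0, 3, 3, 2, 3)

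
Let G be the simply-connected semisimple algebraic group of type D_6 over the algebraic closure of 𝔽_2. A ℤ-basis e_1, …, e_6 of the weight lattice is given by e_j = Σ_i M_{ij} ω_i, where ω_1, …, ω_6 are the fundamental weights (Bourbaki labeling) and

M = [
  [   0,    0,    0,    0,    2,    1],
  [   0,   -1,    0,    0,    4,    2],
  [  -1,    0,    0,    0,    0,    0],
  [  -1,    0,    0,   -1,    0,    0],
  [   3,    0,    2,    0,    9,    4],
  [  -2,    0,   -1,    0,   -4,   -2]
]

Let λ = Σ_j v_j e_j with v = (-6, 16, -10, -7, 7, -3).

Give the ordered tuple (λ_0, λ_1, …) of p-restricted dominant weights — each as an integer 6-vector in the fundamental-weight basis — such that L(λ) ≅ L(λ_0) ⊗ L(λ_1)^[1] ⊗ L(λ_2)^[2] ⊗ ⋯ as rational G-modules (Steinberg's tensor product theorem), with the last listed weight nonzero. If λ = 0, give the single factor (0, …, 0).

ω-coordinates c = M·v, v = (-6, 16, -10, -7, 7, -3):
  c_1 = (0)·(-6) + (0)·(16) + (0)·(-10) + (0)·(-7) + (2)·(7) + (1)·(-3) = 11
  c_2 = (0)·(-6) + (-1)·(16) + (0)·(-10) + (0)·(-7) + (4)·(7) + (2)·(-3) = 6
  c_3 = (-1)·(-6) + (0)·(16) + (0)·(-10) + (0)·(-7) + (0)·(7) + (0)·(-3) = 6
  c_4 = (-1)·(-6) + (0)·(16) + (0)·(-10) + (-1)·(-7) + (0)·(7) + (0)·(-3) = 13
  c_5 = (3)·(-6) + (0)·(16) + (2)·(-10) + (0)·(-7) + (9)·(7) + (4)·(-3) = 13
  c_6 = (-2)·(-6) + (0)·(16) + (-1)·(-10) + (0)·(-7) + (-4)·(7) + (-2)·(-3) = 0
Expand coordinatewise in base 2:
  c_1 = 11 = 1·2^0 + 1·2^1 + 0·2^2 + 1·2^3
  c_2 = 6 = 0·2^0 + 1·2^1 + 1·2^2
  c_3 = 6 = 0·2^0 + 1·2^1 + 1·2^2
  c_4 = 13 = 1·2^0 + 0·2^1 + 1·2^2 + 1·2^3
  c_5 = 13 = 1·2^0 + 0·2^1 + 1·2^2 + 1·2^3
  c_6 = 0
p-restricted factor λ_0 = (1, 0, 0, 1, 1, 0)
p-restricted factor λ_1 = (1, 1, 1, 0, 0, 0)
p-restricted factor λ_2 = (0, 1, 1, 1, 1, 0)
p-restricted factor λ_3 = (1, 0, 0, 1, 1, 0)

((1, 0, 0, 1, 1, 0), (1, 1, 1, 0, 0, 0), (0, 1, 1, 1, 1, 0), (1, 0, 0, 1, 1, 0))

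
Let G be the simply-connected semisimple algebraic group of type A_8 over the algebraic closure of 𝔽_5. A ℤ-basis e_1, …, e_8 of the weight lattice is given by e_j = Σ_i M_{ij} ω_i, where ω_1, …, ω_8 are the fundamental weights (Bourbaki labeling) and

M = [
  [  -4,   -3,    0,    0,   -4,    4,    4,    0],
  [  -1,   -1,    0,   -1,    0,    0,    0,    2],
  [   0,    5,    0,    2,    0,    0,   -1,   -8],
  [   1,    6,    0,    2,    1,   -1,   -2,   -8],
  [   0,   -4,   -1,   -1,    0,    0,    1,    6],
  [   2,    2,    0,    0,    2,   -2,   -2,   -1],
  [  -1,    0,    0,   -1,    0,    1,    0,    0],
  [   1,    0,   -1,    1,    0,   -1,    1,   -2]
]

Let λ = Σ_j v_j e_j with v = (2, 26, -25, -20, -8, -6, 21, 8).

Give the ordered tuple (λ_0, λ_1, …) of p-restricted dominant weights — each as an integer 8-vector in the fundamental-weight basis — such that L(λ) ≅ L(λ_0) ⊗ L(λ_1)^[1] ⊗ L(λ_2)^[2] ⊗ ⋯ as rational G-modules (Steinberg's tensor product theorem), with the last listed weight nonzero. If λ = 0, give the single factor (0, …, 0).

((1, 3, 0, 0, 0, 2, 2, 3), (1, 1, 1, 2, 2, 0, 2, 3))

Converting to the ω-basis (c_i = row i of M dotted with v = (2, 26, -25, -20, -8, -6, 21, 8)):
  c_1 = -4*2 + -3*26 + 0*-25 + 0*-20 + -4*-8 + 4*-6 + 4*21 + 0*8 = 6
  c_2 = -1*2 + -1*26 + 0*-25 + -1*-20 + 0*-8 + 0*-6 + 0*21 + 2*8 = 8
  c_3 = 0*2 + 5*26 + 0*-25 + 2*-20 + 0*-8 + 0*-6 + -1*21 + -8*8 = 5
  c_4 = 1*2 + 6*26 + 0*-25 + 2*-20 + 1*-8 + -1*-6 + -2*21 + -8*8 = 10
  c_5 = 0*2 + -4*26 + -1*-25 + -1*-20 + 0*-8 + 0*-6 + 1*21 + 6*8 = 10
  c_6 = 2*2 + 2*26 + 0*-25 + 0*-20 + 2*-8 + -2*-6 + -2*21 + -1*8 = 2
  c_7 = -1*2 + 0*26 + 0*-25 + -1*-20 + 0*-8 + 1*-6 + 0*21 + 0*8 = 12
  c_8 = 1*2 + 0*26 + -1*-25 + 1*-20 + 0*-8 + -1*-6 + 1*21 + -2*8 = 18
Expand coordinatewise in base 5:
  c_1 = 6 = 1·5^0 + 1·5^1
  c_2 = 8 = 3·5^0 + 1·5^1
  c_3 = 5 = 0·5^0 + 1·5^1
  c_4 = 10 = 0·5^0 + 2·5^1
  c_5 = 10 = 0·5^0 + 2·5^1
  c_6 = 2 = 2·5^0
  c_7 = 12 = 2·5^0 + 2·5^1
  c_8 = 18 = 3·5^0 + 3·5^1
λ_0 = (1, 3, 0, 0, 0, 2, 2, 3)
λ_1 = (1, 1, 1, 2, 2, 0, 2, 3)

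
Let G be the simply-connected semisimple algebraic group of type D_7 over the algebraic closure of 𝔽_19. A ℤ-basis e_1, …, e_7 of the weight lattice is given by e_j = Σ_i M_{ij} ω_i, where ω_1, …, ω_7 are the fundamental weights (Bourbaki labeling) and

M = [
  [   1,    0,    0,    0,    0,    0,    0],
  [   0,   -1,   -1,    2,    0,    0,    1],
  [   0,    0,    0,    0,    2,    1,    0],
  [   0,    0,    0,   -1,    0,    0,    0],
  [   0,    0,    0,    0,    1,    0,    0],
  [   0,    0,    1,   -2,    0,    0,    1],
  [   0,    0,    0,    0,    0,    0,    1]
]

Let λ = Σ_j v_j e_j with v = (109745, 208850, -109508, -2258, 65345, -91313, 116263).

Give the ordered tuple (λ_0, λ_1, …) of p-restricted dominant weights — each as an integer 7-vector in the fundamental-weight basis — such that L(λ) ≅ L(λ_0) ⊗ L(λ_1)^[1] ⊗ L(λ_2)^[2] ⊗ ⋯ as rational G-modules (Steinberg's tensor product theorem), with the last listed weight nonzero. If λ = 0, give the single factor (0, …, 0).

((1, 17, 9, 16, 4, 4, 2), (0, 6, 1, 4, 0, 4, 1), (0, 15, 14, 6, 10, 12, 18), (16, 1, 5, 0, 9, 1, 16))

ω-coordinates c = M·v, v = (109745, 208850, -109508, -2258, 65345, -91313, 116263):
  c_1 = 1*109745 + 0*208850 + 0*-109508 + 0*-2258 + 0*65345 + 0*-91313 + 0*116263 = 109745
  c_2 = 0*109745 + -1*208850 + -1*-109508 + 2*-2258 + 0*65345 + 0*-91313 + 1*116263 = 12405
  c_3 = 0*109745 + 0*208850 + 0*-109508 + 0*-2258 + 2*65345 + 1*-91313 + 0*116263 = 39377
  c_4 = 0*109745 + 0*208850 + 0*-109508 + -1*-2258 + 0*65345 + 0*-91313 + 0*116263 = 2258
  c_5 = 0*109745 + 0*208850 + 0*-109508 + 0*-2258 + 1*65345 + 0*-91313 + 0*116263 = 65345
  c_6 = 0*109745 + 0*208850 + 1*-109508 + -2*-2258 + 0*65345 + 0*-91313 + 1*116263 = 11271
  c_7 = 0*109745 + 0*208850 + 0*-109508 + 0*-2258 + 0*65345 + 0*-91313 + 1*116263 = 116263
Base-19 expansion of each c_i:
  c_1 = 109745 = 1·19^0 + 0·19^1 + 0·19^2 + 16·19^3
  c_2 = 12405 = 17·19^0 + 6·19^1 + 15·19^2 + 1·19^3
  c_3 = 39377 = 9·19^0 + 1·19^1 + 14·19^2 + 5·19^3
  c_4 = 2258 = 16·19^0 + 4·19^1 + 6·19^2
  c_5 = 65345 = 4·19^0 + 0·19^1 + 10·19^2 + 9·19^3
  c_6 = 11271 = 4·19^0 + 4·19^1 + 12·19^2 + 1·19^3
  c_7 = 116263 = 2·19^0 + 1·19^1 + 18·19^2 + 16·19^3
Factor λ_0 = (1, 17, 9, 16, 4, 4, 2)
Factor λ_1 = (0, 6, 1, 4, 0, 4, 1)
Factor λ_2 = (0, 15, 14, 6, 10, 12, 18)
Factor λ_3 = (16, 1, 5, 0, 9, 1, 16)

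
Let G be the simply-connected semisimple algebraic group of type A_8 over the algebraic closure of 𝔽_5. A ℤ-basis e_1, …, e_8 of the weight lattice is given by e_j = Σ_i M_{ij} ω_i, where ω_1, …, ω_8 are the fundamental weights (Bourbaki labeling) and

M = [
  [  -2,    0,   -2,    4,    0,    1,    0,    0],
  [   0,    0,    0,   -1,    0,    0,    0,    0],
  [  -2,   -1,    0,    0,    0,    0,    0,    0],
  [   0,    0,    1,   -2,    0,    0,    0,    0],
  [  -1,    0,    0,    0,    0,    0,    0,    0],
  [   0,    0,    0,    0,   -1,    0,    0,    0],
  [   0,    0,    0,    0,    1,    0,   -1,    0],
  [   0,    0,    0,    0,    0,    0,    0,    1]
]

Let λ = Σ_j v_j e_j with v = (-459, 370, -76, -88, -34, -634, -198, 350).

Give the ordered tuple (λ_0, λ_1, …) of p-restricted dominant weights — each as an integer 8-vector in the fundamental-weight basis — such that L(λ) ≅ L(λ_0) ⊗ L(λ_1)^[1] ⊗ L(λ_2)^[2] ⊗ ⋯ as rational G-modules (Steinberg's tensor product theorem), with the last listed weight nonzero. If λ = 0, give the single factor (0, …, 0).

ω-coordinates c = M·v, v = (-459, 370, -76, -88, -34, -634, -198, 350):
  c_1 = -2*-459 + 0*370 + -2*-76 + 4*-88 + 0*-34 + 1*-634 + 0*-198 + 0*350 = 84
  c_2 = 0*-459 + 0*370 + 0*-76 + -1*-88 + 0*-34 + 0*-634 + 0*-198 + 0*350 = 88
  c_3 = -2*-459 + -1*370 + 0*-76 + 0*-88 + 0*-34 + 0*-634 + 0*-198 + 0*350 = 548
  c_4 = 0*-459 + 0*370 + 1*-76 + -2*-88 + 0*-34 + 0*-634 + 0*-198 + 0*350 = 100
  c_5 = -1*-459 + 0*370 + 0*-76 + 0*-88 + 0*-34 + 0*-634 + 0*-198 + 0*350 = 459
  c_6 = 0*-459 + 0*370 + 0*-76 + 0*-88 + -1*-34 + 0*-634 + 0*-198 + 0*350 = 34
  c_7 = 0*-459 + 0*370 + 0*-76 + 0*-88 + 1*-34 + 0*-634 + -1*-198 + 0*350 = 164
  c_8 = 0*-459 + 0*370 + 0*-76 + 0*-88 + 0*-34 + 0*-634 + 0*-198 + 1*350 = 350
Base-5 expansion of each c_i:
  c_1 = 84 = 4·5^0 + 1·5^1 + 3·5^2
  c_2 = 88 = 3·5^0 + 2·5^1 + 3·5^2
  c_3 = 548 = 3·5^0 + 4·5^1 + 1·5^2 + 4·5^3
  c_4 = 100 = 0·5^0 + 0·5^1 + 4·5^2
  c_5 = 459 = 4·5^0 + 1·5^1 + 3·5^2 + 3·5^3
  c_6 = 34 = 4·5^0 + 1·5^1 + 1·5^2
  c_7 = 164 = 4·5^0 + 2·5^1 + 1·5^2 + 1·5^3
  c_8 = 350 = 0·5^0 + 0·5^1 + 4·5^2 + 2·5^3
Factor λ_0 = (4, 3, 3, 0, 4, 4, 4, 0)
Factor λ_1 = (1, 2, 4, 0, 1, 1, 2, 0)
Factor λ_2 = (3, 3, 1, 4, 3, 1, 1, 4)
Factor λ_3 = (0, 0, 4, 0, 3, 0, 1, 2)

((4, 3, 3, 0, 4, 4, 4, 0), (1, 2, 4, 0, 1, 1, 2, 0), (3, 3, 1, 4, 3, 1, 1, 4), (0, 0, 4, 0, 3, 0, 1, 2))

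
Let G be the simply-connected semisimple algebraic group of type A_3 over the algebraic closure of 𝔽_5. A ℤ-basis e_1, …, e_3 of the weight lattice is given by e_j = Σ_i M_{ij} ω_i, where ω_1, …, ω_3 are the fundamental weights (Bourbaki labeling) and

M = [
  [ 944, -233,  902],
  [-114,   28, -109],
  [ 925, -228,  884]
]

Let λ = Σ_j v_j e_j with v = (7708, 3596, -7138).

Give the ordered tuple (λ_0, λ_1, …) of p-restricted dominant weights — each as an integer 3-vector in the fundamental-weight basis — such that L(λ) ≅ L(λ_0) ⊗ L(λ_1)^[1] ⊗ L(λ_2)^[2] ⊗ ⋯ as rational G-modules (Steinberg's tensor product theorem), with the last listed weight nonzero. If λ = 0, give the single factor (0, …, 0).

((3, 3, 0), (1, 3, 4))

ω-coordinates c = M·v, v = (7708, 3596, -7138):
  c_1 = (944)·(7708) + (-233)·(3596) + (902)·(-7138) = 8
  c_2 = (-114)·(7708) + (28)·(3596) + (-109)·(-7138) = 18
  c_3 = (925)·(7708) + (-228)·(3596) + (884)·(-7138) = 20
p = 5; digits c_i = Σ_j d_{ij}·5^j, 0 ≤ d_{ij} < 5:
  c_1 = 8 = 3·5^0 + 1·5^1
  c_2 = 18 = 3·5^0 + 3·5^1
  c_3 = 20 = 0·5^0 + 4·5^1
p-restricted factor λ_0 = (3, 3, 0)
p-restricted factor λ_1 = (1, 3, 4)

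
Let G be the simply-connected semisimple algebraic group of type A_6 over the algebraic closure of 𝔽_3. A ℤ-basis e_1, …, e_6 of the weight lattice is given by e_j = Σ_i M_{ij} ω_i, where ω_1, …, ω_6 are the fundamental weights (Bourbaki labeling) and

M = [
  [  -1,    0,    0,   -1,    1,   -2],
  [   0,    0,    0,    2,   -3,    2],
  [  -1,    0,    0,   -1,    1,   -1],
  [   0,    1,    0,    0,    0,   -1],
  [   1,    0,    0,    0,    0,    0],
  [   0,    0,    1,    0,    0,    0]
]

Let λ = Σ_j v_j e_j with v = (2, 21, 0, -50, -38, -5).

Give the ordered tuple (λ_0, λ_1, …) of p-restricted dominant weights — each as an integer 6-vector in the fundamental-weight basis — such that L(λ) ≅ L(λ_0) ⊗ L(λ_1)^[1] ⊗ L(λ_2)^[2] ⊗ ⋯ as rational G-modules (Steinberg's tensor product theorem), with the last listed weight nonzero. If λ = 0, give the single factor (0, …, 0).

((2, 1, 0, 2, 2, 0), (0, 1, 2, 2, 0, 0), (2, 0, 1, 2, 0, 0))

ω-coordinates c = M·v, v = (2, 21, 0, -50, -38, -5):
  c_1 = -1*2 + 0*21 + 0*0 + -1*-50 + 1*-38 + -2*-5 = 20
  c_2 = 0*2 + 0*21 + 0*0 + 2*-50 + -3*-38 + 2*-5 = 4
  c_3 = -1*2 + 0*21 + 0*0 + -1*-50 + 1*-38 + -1*-5 = 15
  c_4 = 0*2 + 1*21 + 0*0 + 0*-50 + 0*-38 + -1*-5 = 26
  c_5 = 1*2 + 0*21 + 0*0 + 0*-50 + 0*-38 + 0*-5 = 2
  c_6 = 0*2 + 0*21 + 1*0 + 0*-50 + 0*-38 + 0*-5 = 0
Writing each c_i in base p = 3:
  c_1 = 20 = 2·3^0 + 0·3^1 + 2·3^2
  c_2 = 4 = 1·3^0 + 1·3^1
  c_3 = 15 = 0·3^0 + 2·3^1 + 1·3^2
  c_4 = 26 = 2·3^0 + 2·3^1 + 2·3^2
  c_5 = 2 = 2·3^0
  c_6 = 0
λ_0 = (2, 1, 0, 2, 2, 0)
λ_1 = (0, 1, 2, 2, 0, 0)
λ_2 = (2, 0, 1, 2, 0, 0)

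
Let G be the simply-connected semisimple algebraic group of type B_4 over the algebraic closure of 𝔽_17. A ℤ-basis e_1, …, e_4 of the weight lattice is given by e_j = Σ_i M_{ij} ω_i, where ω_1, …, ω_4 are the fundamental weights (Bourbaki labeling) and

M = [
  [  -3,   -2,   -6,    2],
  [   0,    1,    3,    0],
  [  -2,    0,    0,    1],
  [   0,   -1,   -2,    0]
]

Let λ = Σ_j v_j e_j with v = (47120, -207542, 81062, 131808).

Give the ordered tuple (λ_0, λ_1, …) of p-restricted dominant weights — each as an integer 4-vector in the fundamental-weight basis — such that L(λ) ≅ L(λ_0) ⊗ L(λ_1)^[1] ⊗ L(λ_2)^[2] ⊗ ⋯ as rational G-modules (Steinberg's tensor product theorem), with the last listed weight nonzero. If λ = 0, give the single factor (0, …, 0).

((2, 12, 15, 11), (6, 5, 16, 2), (6, 4, 10, 4), (10, 7, 7, 9))

Converting to the ω-basis (c_i = row i of M dotted with v = (47120, -207542, 81062, 131808)):
  c_1 = (-3)·(47120) + (-2)·(-207542) + (-6)·(81062) + (2)·(131808) = 50968
  c_2 = (0)·(47120) + (1)·(-207542) + (3)·(81062) + (0)·(131808) = 35644
  c_3 = (-2)·(47120) + (0)·(-207542) + (0)·(81062) + (1)·(131808) = 37568
  c_4 = (0)·(47120) + (-1)·(-207542) + (-2)·(81062) + (0)·(131808) = 45418
Writing each c_i in base p = 17:
  c_1 = 50968 = 2·17^0 + 6·17^1 + 6·17^2 + 10·17^3
  c_2 = 35644 = 12·17^0 + 5·17^1 + 4·17^2 + 7·17^3
  c_3 = 37568 = 15·17^0 + 16·17^1 + 10·17^2 + 7·17^3
  c_4 = 45418 = 11·17^0 + 2·17^1 + 4·17^2 + 9·17^3
Factor λ_0 = (2, 12, 15, 11)
Factor λ_1 = (6, 5, 16, 2)
Factor λ_2 = (6, 4, 10, 4)
Factor λ_3 = (10, 7, 7, 9)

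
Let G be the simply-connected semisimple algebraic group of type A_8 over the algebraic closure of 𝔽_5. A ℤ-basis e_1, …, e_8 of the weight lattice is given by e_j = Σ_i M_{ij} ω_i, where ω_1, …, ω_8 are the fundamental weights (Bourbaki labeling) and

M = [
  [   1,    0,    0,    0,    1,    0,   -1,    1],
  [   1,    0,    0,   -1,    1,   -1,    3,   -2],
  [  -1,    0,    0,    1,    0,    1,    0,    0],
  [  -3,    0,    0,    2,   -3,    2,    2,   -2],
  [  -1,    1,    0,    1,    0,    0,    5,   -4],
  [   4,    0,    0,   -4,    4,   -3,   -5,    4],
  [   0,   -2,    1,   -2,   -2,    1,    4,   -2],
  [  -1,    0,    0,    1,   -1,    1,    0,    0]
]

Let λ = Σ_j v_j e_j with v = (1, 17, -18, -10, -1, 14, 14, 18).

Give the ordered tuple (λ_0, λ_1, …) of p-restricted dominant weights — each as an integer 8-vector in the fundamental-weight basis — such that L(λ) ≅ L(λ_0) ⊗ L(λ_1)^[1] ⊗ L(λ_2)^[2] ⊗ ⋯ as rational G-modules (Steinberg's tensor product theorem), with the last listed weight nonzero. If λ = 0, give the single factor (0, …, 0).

((4, 2, 3, 0, 4, 0, 4, 4),)

In the fundamental-weight basis, λ has coordinates c = M·v (v = (1, 17, -18, -10, -1, 14, 14, 18)):
  c_1 = 1*1 + 0*17 + 0*-18 + 0*-10 + 1*-1 + 0*14 + -1*14 + 1*18 = 4
  c_2 = 1*1 + 0*17 + 0*-18 + -1*-10 + 1*-1 + -1*14 + 3*14 + -2*18 = 2
  c_3 = -1*1 + 0*17 + 0*-18 + 1*-10 + 0*-1 + 1*14 + 0*14 + 0*18 = 3
  c_4 = -3*1 + 0*17 + 0*-18 + 2*-10 + -3*-1 + 2*14 + 2*14 + -2*18 = 0
  c_5 = -1*1 + 1*17 + 0*-18 + 1*-10 + 0*-1 + 0*14 + 5*14 + -4*18 = 4
  c_6 = 4*1 + 0*17 + 0*-18 + -4*-10 + 4*-1 + -3*14 + -5*14 + 4*18 = 0
  c_7 = 0*1 + -2*17 + 1*-18 + -2*-10 + -2*-1 + 1*14 + 4*14 + -2*18 = 4
  c_8 = -1*1 + 0*17 + 0*-18 + 1*-10 + -1*-1 + 1*14 + 0*14 + 0*18 = 4
Expand coordinatewise in base 5:
  c_1 = 4 = 4·5^0
  c_2 = 2 = 2·5^0
  c_3 = 3 = 3·5^0
  c_4 = 0
  c_5 = 4 = 4·5^0
  c_6 = 0
  c_7 = 4 = 4·5^0
  c_8 = 4 = 4·5^0
p-restricted factor λ_0 = (4, 2, 3, 0, 4, 0, 4, 4)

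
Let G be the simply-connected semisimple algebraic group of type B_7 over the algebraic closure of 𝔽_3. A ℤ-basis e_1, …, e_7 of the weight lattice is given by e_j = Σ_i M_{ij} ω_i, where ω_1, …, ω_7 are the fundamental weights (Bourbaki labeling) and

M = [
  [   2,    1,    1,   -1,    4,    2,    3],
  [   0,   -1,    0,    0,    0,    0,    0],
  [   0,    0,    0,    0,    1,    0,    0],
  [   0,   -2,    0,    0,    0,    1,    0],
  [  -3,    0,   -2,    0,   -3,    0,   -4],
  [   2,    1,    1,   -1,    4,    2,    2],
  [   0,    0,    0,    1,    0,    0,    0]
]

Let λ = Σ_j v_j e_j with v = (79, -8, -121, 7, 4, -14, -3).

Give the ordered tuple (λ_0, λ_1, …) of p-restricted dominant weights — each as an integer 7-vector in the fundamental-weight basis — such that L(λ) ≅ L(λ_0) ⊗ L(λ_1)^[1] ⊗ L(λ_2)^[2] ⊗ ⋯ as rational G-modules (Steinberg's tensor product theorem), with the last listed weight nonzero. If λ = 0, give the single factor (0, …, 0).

((1, 2, 1, 2, 2, 1, 1), (0, 2, 1, 0, 1, 1, 2))

Compute c_i = Σ_j M_{ij} v_j with v = (79, -8, -121, 7, 4, -14, -3):
  c_1 = 2·79 + (1)·(-8) + (1)·(-121) + (-1)·(7) + 4·4 + (2)·(-14) + (3)·(-3) = 1
  c_2 = 0·79 + (-1)·(-8) + (0)·(-121) + 0·7 + 0·4 + (0)·(-14) + (0)·(-3) = 8
  c_3 = 0·79 + (0)·(-8) + (0)·(-121) + 0·7 + 1·4 + (0)·(-14) + (0)·(-3) = 4
  c_4 = 0·79 + (-2)·(-8) + (0)·(-121) + 0·7 + 0·4 + (1)·(-14) + (0)·(-3) = 2
  c_5 = (-3)·(79) + (0)·(-8) + (-2)·(-121) + 0·7 + (-3)·(4) + (0)·(-14) + (-4)·(-3) = 5
  c_6 = 2·79 + (1)·(-8) + (1)·(-121) + (-1)·(7) + 4·4 + (2)·(-14) + (2)·(-3) = 4
  c_7 = 0·79 + (0)·(-8) + (0)·(-121) + 1·7 + 0·4 + (0)·(-14) + (0)·(-3) = 7
Expand coordinatewise in base 3:
  c_1 = 1 = 1·3^0
  c_2 = 8 = 2·3^0 + 2·3^1
  c_3 = 4 = 1·3^0 + 1·3^1
  c_4 = 2 = 2·3^0
  c_5 = 5 = 2·3^0 + 1·3^1
  c_6 = 4 = 1·3^0 + 1·3^1
  c_7 = 7 = 1·3^0 + 2·3^1
p-restricted factor λ_0 = (1, 2, 1, 2, 2, 1, 1)
p-restricted factor λ_1 = (0, 2, 1, 0, 1, 1, 2)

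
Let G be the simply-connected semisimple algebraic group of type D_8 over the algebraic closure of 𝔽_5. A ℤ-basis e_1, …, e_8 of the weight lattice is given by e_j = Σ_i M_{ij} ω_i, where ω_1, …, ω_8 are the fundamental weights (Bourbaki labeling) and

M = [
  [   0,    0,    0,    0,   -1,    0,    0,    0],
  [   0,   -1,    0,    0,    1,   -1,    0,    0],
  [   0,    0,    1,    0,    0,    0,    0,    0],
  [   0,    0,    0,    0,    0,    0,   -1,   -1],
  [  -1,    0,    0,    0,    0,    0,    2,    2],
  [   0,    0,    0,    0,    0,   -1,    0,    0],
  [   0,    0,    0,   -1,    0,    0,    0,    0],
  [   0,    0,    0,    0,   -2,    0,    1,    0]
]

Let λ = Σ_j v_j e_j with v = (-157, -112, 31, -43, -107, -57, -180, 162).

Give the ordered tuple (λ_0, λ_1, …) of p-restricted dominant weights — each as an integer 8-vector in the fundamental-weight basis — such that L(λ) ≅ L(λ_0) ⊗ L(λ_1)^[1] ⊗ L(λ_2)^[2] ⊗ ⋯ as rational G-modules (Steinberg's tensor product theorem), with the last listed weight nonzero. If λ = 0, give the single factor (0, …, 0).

((2, 2, 1, 3, 1, 2, 3, 4), (1, 2, 1, 3, 4, 1, 3, 1), (4, 2, 1, 0, 4, 2, 1, 1))

Change of basis e → ω: c = M·v where v = (-157, -112, 31, -43, -107, -57, -180, 162):
  c_1 = (0)·(-157) + (0)·(-112) + 0·31 + (0)·(-43) + (-1)·(-107) + (0)·(-57) + (0)·(-180) + 0·162 = 107
  c_2 = (0)·(-157) + (-1)·(-112) + 0·31 + (0)·(-43) + (1)·(-107) + (-1)·(-57) + (0)·(-180) + 0·162 = 62
  c_3 = (0)·(-157) + (0)·(-112) + 1·31 + (0)·(-43) + (0)·(-107) + (0)·(-57) + (0)·(-180) + 0·162 = 31
  c_4 = (0)·(-157) + (0)·(-112) + 0·31 + (0)·(-43) + (0)·(-107) + (0)·(-57) + (-1)·(-180) + (-1)·(162) = 18
  c_5 = (-1)·(-157) + (0)·(-112) + 0·31 + (0)·(-43) + (0)·(-107) + (0)·(-57) + (2)·(-180) + 2·162 = 121
  c_6 = (0)·(-157) + (0)·(-112) + 0·31 + (0)·(-43) + (0)·(-107) + (-1)·(-57) + (0)·(-180) + 0·162 = 57
  c_7 = (0)·(-157) + (0)·(-112) + 0·31 + (-1)·(-43) + (0)·(-107) + (0)·(-57) + (0)·(-180) + 0·162 = 43
  c_8 = (0)·(-157) + (0)·(-112) + 0·31 + (0)·(-43) + (-2)·(-107) + (0)·(-57) + (1)·(-180) + 0·162 = 34
Expand coordinatewise in base 5:
  c_1 = 107 = 2·5^0 + 1·5^1 + 4·5^2
  c_2 = 62 = 2·5^0 + 2·5^1 + 2·5^2
  c_3 = 31 = 1·5^0 + 1·5^1 + 1·5^2
  c_4 = 18 = 3·5^0 + 3·5^1
  c_5 = 121 = 1·5^0 + 4·5^1 + 4·5^2
  c_6 = 57 = 2·5^0 + 1·5^1 + 2·5^2
  c_7 = 43 = 3·5^0 + 3·5^1 + 1·5^2
  c_8 = 34 = 4·5^0 + 1·5^1 + 1·5^2
p-restricted factor λ_0 = (2, 2, 1, 3, 1, 2, 3, 4)
p-restricted factor λ_1 = (1, 2, 1, 3, 4, 1, 3, 1)
p-restricted factor λ_2 = (4, 2, 1, 0, 4, 2, 1, 1)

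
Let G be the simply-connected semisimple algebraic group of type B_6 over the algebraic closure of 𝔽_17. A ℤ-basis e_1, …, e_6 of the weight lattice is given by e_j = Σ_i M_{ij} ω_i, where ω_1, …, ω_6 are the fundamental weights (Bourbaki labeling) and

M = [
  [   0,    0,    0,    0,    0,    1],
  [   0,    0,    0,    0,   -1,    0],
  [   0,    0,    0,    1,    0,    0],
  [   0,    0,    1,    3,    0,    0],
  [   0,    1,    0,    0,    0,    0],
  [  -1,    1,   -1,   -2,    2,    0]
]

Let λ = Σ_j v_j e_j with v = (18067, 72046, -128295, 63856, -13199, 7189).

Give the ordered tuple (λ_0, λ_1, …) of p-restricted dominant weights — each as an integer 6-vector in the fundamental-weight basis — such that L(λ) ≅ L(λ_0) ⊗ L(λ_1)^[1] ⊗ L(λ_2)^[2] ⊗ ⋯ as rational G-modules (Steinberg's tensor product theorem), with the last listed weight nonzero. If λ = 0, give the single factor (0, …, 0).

Change of basis e → ω: c = M·v where v = (18067, 72046, -128295, 63856, -13199, 7189):
  c_1 = (0)·(18067) + (0)·(72046) + (0)·(-128295) + (0)·(63856) + (0)·(-13199) + (1)·(7189) = 7189
  c_2 = (0)·(18067) + (0)·(72046) + (0)·(-128295) + (0)·(63856) + (-1)·(-13199) + (0)·(7189) = 13199
  c_3 = (0)·(18067) + (0)·(72046) + (0)·(-128295) + (1)·(63856) + (0)·(-13199) + (0)·(7189) = 63856
  c_4 = (0)·(18067) + (0)·(72046) + (1)·(-128295) + (3)·(63856) + (0)·(-13199) + (0)·(7189) = 63273
  c_5 = (0)·(18067) + (1)·(72046) + (0)·(-128295) + (0)·(63856) + (0)·(-13199) + (0)·(7189) = 72046
  c_6 = (-1)·(18067) + (1)·(72046) + (-1)·(-128295) + (-2)·(63856) + (2)·(-13199) + (0)·(7189) = 28164
Writing each c_i in base p = 17:
  c_1 = 7189 = 15·17^0 + 14·17^1 + 7·17^2 + 1·17^3
  c_2 = 13199 = 7·17^0 + 11·17^1 + 11·17^2 + 2·17^3
  c_3 = 63856 = 4·17^0 + 16·17^1 + 16·17^2 + 12·17^3
  c_4 = 63273 = 16·17^0 + 15·17^1 + 14·17^2 + 12·17^3
  c_5 = 72046 = 0·17^0 + 5·17^1 + 11·17^2 + 14·17^3
  c_6 = 28164 = 12·17^0 + 7·17^1 + 12·17^2 + 5·17^3
Factor λ_0 = (15, 7, 4, 16, 0, 12)
Factor λ_1 = (14, 11, 16, 15, 5, 7)
Factor λ_2 = (7, 11, 16, 14, 11, 12)
Factor λ_3 = (1, 2, 12, 12, 14, 5)

((15, 7, 4, 16, 0, 12), (14, 11, 16, 15, 5, 7), (7, 11, 16, 14, 11, 12), (1, 2, 12, 12, 14, 5))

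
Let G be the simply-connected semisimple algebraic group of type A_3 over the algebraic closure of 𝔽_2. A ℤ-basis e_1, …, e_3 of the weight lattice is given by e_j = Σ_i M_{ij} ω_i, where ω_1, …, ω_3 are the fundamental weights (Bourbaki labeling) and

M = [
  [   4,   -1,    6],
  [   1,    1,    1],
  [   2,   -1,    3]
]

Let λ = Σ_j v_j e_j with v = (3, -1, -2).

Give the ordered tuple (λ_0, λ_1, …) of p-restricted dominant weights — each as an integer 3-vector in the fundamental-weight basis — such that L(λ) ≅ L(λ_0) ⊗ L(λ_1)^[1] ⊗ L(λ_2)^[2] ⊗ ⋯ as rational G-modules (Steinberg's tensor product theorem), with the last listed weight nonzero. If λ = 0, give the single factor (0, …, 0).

((1, 0, 1),)

In the fundamental-weight basis, λ has coordinates c = M·v (v = (3, -1, -2)):
  c_1 = 4*3 + -1*-1 + 6*-2 = 1
  c_2 = 1*3 + 1*-1 + 1*-2 = 0
  c_3 = 2*3 + -1*-1 + 3*-2 = 1
Base-2 expansion of each c_i:
  c_1 = 1 = 1·2^0
  c_2 = 0
  c_3 = 1 = 1·2^0
p-restricted factor λ_0 = (1, 0, 1)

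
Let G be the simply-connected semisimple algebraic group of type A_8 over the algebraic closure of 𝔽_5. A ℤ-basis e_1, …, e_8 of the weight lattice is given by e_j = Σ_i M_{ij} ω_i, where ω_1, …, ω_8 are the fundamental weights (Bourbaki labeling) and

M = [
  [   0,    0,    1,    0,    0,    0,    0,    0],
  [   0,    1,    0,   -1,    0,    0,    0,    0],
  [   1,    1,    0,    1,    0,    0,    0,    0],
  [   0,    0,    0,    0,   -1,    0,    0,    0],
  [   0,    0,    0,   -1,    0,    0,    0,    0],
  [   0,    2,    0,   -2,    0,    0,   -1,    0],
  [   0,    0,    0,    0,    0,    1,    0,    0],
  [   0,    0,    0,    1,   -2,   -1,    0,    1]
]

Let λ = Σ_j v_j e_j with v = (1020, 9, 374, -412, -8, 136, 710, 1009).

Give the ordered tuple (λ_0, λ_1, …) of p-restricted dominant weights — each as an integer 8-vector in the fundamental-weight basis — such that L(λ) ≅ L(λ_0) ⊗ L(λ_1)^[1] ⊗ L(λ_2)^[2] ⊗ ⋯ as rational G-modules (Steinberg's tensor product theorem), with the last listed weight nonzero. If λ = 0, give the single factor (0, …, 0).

((4, 1, 2, 3, 2, 2, 1, 2), (4, 4, 3, 1, 2, 1, 2, 0), (4, 1, 4, 0, 1, 0, 0, 4), (2, 3, 4, 0, 3, 1, 1, 3))

Compute c_i = Σ_j M_{ij} v_j with v = (1020, 9, 374, -412, -8, 136, 710, 1009):
  c_1 = 0*1020 + 0*9 + 1*374 + 0*-412 + 0*-8 + 0*136 + 0*710 + 0*1009 = 374
  c_2 = 0*1020 + 1*9 + 0*374 + -1*-412 + 0*-8 + 0*136 + 0*710 + 0*1009 = 421
  c_3 = 1*1020 + 1*9 + 0*374 + 1*-412 + 0*-8 + 0*136 + 0*710 + 0*1009 = 617
  c_4 = 0*1020 + 0*9 + 0*374 + 0*-412 + -1*-8 + 0*136 + 0*710 + 0*1009 = 8
  c_5 = 0*1020 + 0*9 + 0*374 + -1*-412 + 0*-8 + 0*136 + 0*710 + 0*1009 = 412
  c_6 = 0*1020 + 2*9 + 0*374 + -2*-412 + 0*-8 + 0*136 + -1*710 + 0*1009 = 132
  c_7 = 0*1020 + 0*9 + 0*374 + 0*-412 + 0*-8 + 1*136 + 0*710 + 0*1009 = 136
  c_8 = 0*1020 + 0*9 + 0*374 + 1*-412 + -2*-8 + -1*136 + 0*710 + 1*1009 = 477
Writing each c_i in base p = 5:
  c_1 = 374 = 4·5^0 + 4·5^1 + 4·5^2 + 2·5^3
  c_2 = 421 = 1·5^0 + 4·5^1 + 1·5^2 + 3·5^3
  c_3 = 617 = 2·5^0 + 3·5^1 + 4·5^2 + 4·5^3
  c_4 = 8 = 3·5^0 + 1·5^1
  c_5 = 412 = 2·5^0 + 2·5^1 + 1·5^2 + 3·5^3
  c_6 = 132 = 2·5^0 + 1·5^1 + 0·5^2 + 1·5^3
  c_7 = 136 = 1·5^0 + 2·5^1 + 0·5^2 + 1·5^3
  c_8 = 477 = 2·5^0 + 0·5^1 + 4·5^2 + 3·5^3
p-restricted factor λ_0 = (4, 1, 2, 3, 2, 2, 1, 2)
p-restricted factor λ_1 = (4, 4, 3, 1, 2, 1, 2, 0)
p-restricted factor λ_2 = (4, 1, 4, 0, 1, 0, 0, 4)
p-restricted factor λ_3 = (2, 3, 4, 0, 3, 1, 1, 3)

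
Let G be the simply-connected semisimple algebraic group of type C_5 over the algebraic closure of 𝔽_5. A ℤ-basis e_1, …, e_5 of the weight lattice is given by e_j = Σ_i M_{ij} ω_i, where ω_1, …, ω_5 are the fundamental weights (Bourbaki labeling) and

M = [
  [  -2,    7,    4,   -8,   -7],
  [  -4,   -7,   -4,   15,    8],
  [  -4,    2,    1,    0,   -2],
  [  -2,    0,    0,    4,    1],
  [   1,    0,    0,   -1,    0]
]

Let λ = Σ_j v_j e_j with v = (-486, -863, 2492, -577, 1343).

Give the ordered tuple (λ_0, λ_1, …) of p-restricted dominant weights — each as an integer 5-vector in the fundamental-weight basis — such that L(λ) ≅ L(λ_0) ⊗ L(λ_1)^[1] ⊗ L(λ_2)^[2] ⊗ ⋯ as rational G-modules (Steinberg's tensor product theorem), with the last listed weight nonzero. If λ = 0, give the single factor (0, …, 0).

Converting to the ω-basis (c_i = row i of M dotted with v = (-486, -863, 2492, -577, 1343)):
  c_1 = (-2)·(-486) + (7)·(-863) + (4)·(2492) + (-8)·(-577) + (-7)·(1343) = 114
  c_2 = (-4)·(-486) + (-7)·(-863) + (-4)·(2492) + (15)·(-577) + (8)·(1343) = 106
  c_3 = (-4)·(-486) + (2)·(-863) + (1)·(2492) + (0)·(-577) + (-2)·(1343) = 24
  c_4 = (-2)·(-486) + (0)·(-863) + (0)·(2492) + (4)·(-577) + (1)·(1343) = 7
  c_5 = (1)·(-486) + (0)·(-863) + (0)·(2492) + (-1)·(-577) + (0)·(1343) = 91
Expand coordinatewise in base 5:
  c_1 = 114 = 4·5^0 + 2·5^1 + 4·5^2
  c_2 = 106 = 1·5^0 + 1·5^1 + 4·5^2
  c_3 = 24 = 4·5^0 + 4·5^1
  c_4 = 7 = 2·5^0 + 1·5^1
  c_5 = 91 = 1·5^0 + 3·5^1 + 3·5^2
λ_0 = (4, 1, 4, 2, 1)
λ_1 = (2, 1, 4, 1, 3)
λ_2 = (4, 4, 0, 0, 3)

((4, 1, 4, 2, 1), (2, 1, 4, 1, 3), (4, 4, 0, 0, 3))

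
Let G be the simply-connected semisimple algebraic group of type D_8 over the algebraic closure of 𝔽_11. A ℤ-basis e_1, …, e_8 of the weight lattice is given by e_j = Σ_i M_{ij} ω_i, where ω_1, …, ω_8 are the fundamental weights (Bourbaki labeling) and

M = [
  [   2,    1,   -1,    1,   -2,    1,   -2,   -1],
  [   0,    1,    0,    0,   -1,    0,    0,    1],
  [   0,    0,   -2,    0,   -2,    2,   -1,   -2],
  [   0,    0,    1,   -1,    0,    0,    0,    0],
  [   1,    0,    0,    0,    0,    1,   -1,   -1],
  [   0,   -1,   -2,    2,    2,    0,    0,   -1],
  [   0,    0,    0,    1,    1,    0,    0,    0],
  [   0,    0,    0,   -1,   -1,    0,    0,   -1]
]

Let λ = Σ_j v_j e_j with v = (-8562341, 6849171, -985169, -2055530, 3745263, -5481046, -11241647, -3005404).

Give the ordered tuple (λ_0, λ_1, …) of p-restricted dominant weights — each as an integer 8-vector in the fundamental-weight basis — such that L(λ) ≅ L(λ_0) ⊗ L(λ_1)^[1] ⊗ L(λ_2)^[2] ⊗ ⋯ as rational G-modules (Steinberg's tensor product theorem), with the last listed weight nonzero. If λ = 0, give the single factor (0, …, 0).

Compute c_i = Σ_j M_{ij} v_j with v = (-8562341, 6849171, -985169, -2055530, 3745263, -5481046, -11241647, -3005404):
  c_1 = (2)·(-8562341) + (1)·(6849171) + (-1)·(-985169) + (1)·(-2055530) + (-2)·(3745263) + (1)·(-5481046) + (-2)·(-11241647) + (-1)·(-3005404) = 1171254
  c_2 = (0)·(-8562341) + (1)·(6849171) + (0)·(-985169) + (0)·(-2055530) + (-1)·(3745263) + (0)·(-5481046) + (0)·(-11241647) + (1)·(-3005404) = 98504
  c_3 = (0)·(-8562341) + (0)·(6849171) + (-2)·(-985169) + (0)·(-2055530) + (-2)·(3745263) + (2)·(-5481046) + (-1)·(-11241647) + (-2)·(-3005404) = 770175
  c_4 = (0)·(-8562341) + (0)·(6849171) + (1)·(-985169) + (-1)·(-2055530) + (0)·(3745263) + (0)·(-5481046) + (0)·(-11241647) + (0)·(-3005404) = 1070361
  c_5 = (1)·(-8562341) + (0)·(6849171) + (0)·(-985169) + (0)·(-2055530) + (0)·(3745263) + (1)·(-5481046) + (-1)·(-11241647) + (-1)·(-3005404) = 203664
  c_6 = (0)·(-8562341) + (-1)·(6849171) + (-2)·(-985169) + (2)·(-2055530) + (2)·(3745263) + (0)·(-5481046) + (0)·(-11241647) + (-1)·(-3005404) = 1506037
  c_7 = (0)·(-8562341) + (0)·(6849171) + (0)·(-985169) + (1)·(-2055530) + (1)·(3745263) + (0)·(-5481046) + (0)·(-11241647) + (0)·(-3005404) = 1689733
  c_8 = (0)·(-8562341) + (0)·(6849171) + (0)·(-985169) + (-1)·(-2055530) + (-1)·(3745263) + (0)·(-5481046) + (0)·(-11241647) + (-1)·(-3005404) = 1315671
Expand coordinatewise in base 11:
  c_1 = 1171254 = 7·11^0 + 8·11^1 + 10·11^2 + 10·11^3 + 2·11^4 + 7·11^5
  c_2 = 98504 = 10·11^0 + 0·11^1 + 0·11^2 + 8·11^3 + 6·11^4
  c_3 = 770175 = 10·11^0 + 0·11^1 + 7·11^2 + 6·11^3 + 8·11^4 + 4·11^5
  c_4 = 1070361 = 6·11^0 + 10·11^1 + 1·11^2 + 1·11^3 + 7·11^4 + 6·11^5
  c_5 = 203664 = 10·11^0 + 1·11^1 + 0·11^2 + 10·11^3 + 2·11^4 + 1·11^5
  c_6 = 1506037 = 5·11^0 + 6·11^1 + 5·11^2 + 9·11^3 + 3·11^4 + 9·11^5
  c_7 = 1689733 = 1·11^0 + 8·11^1 + 5·11^2 + 4·11^3 + 5·11^4 + 10·11^5
  c_8 = 1315671 = 5·11^0 + 3·11^1 + 5·11^2 + 9·11^3 + 1·11^4 + 8·11^5
λ_0 = (7, 10, 10, 6, 10, 5, 1, 5)
λ_1 = (8, 0, 0, 10, 1, 6, 8, 3)
λ_2 = (10, 0, 7, 1, 0, 5, 5, 5)
λ_3 = (10, 8, 6, 1, 10, 9, 4, 9)
λ_4 = (2, 6, 8, 7, 2, 3, 5, 1)
λ_5 = (7, 0, 4, 6, 1, 9, 10, 8)

((7, 10, 10, 6, 10, 5, 1, 5), (8, 0, 0, 10, 1, 6, 8, 3), (10, 0, 7, 1, 0, 5, 5, 5), (10, 8, 6, 1, 10, 9, 4, 9), (2, 6, 8, 7, 2, 3, 5, 1), (7, 0, 4, 6, 1, 9, 10, 8))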